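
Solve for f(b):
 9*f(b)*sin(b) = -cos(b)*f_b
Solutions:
 f(b) = C1*cos(b)^9


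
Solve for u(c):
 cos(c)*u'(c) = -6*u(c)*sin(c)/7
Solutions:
 u(c) = C1*cos(c)^(6/7)


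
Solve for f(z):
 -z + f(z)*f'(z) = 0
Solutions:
 f(z) = -sqrt(C1 + z^2)
 f(z) = sqrt(C1 + z^2)


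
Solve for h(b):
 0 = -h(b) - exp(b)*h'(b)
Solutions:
 h(b) = C1*exp(exp(-b))


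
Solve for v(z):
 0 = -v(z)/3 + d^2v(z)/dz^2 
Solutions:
 v(z) = C1*exp(-sqrt(3)*z/3) + C2*exp(sqrt(3)*z/3)


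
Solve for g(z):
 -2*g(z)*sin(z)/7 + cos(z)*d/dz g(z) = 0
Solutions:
 g(z) = C1/cos(z)^(2/7)


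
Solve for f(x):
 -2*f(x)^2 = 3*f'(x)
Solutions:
 f(x) = 3/(C1 + 2*x)


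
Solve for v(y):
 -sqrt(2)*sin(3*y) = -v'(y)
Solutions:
 v(y) = C1 - sqrt(2)*cos(3*y)/3


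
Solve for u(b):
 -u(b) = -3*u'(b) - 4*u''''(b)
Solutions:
 u(b) = C1*exp(b*(-8/(1 + 3*sqrt(57))^(1/3) + (1 + 3*sqrt(57))^(1/3) + 4)/12)*sin(sqrt(3)*b*(8/(1 + 3*sqrt(57))^(1/3) + (1 + 3*sqrt(57))^(1/3))/12) + C2*exp(b*(-8/(1 + 3*sqrt(57))^(1/3) + (1 + 3*sqrt(57))^(1/3) + 4)/12)*cos(sqrt(3)*b*(8/(1 + 3*sqrt(57))^(1/3) + (1 + 3*sqrt(57))^(1/3))/12) + C3*exp(-b) + C4*exp(b*(-(1 + 3*sqrt(57))^(1/3) + 2 + 8/(1 + 3*sqrt(57))^(1/3))/6)


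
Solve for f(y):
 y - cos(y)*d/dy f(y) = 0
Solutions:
 f(y) = C1 + Integral(y/cos(y), y)


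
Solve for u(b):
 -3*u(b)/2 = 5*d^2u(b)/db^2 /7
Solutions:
 u(b) = C1*sin(sqrt(210)*b/10) + C2*cos(sqrt(210)*b/10)


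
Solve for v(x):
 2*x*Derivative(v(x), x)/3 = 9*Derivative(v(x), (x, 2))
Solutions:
 v(x) = C1 + C2*erfi(sqrt(3)*x/9)


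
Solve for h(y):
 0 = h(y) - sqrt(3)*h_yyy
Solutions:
 h(y) = C3*exp(3^(5/6)*y/3) + (C1*sin(3^(1/3)*y/2) + C2*cos(3^(1/3)*y/2))*exp(-3^(5/6)*y/6)


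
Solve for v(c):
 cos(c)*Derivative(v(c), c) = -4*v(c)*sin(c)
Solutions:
 v(c) = C1*cos(c)^4


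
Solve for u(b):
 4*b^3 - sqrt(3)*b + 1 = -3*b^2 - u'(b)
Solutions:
 u(b) = C1 - b^4 - b^3 + sqrt(3)*b^2/2 - b


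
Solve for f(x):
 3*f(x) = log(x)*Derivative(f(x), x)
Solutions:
 f(x) = C1*exp(3*li(x))


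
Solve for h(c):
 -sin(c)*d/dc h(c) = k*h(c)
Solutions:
 h(c) = C1*exp(k*(-log(cos(c) - 1) + log(cos(c) + 1))/2)


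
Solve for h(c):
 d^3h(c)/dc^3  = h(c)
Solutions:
 h(c) = C3*exp(c) + (C1*sin(sqrt(3)*c/2) + C2*cos(sqrt(3)*c/2))*exp(-c/2)


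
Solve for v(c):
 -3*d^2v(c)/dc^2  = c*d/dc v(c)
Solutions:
 v(c) = C1 + C2*erf(sqrt(6)*c/6)


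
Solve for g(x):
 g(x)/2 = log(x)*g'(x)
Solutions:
 g(x) = C1*exp(li(x)/2)


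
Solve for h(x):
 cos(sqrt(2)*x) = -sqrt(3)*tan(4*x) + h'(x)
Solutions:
 h(x) = C1 - sqrt(3)*log(cos(4*x))/4 + sqrt(2)*sin(sqrt(2)*x)/2


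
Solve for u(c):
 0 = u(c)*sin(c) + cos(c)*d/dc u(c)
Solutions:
 u(c) = C1*cos(c)


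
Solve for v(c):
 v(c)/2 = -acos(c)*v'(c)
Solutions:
 v(c) = C1*exp(-Integral(1/acos(c), c)/2)


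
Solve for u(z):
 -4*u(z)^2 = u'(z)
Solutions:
 u(z) = 1/(C1 + 4*z)


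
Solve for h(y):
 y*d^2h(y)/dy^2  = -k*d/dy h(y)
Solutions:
 h(y) = C1 + y^(1 - re(k))*(C2*sin(log(y)*Abs(im(k))) + C3*cos(log(y)*im(k)))


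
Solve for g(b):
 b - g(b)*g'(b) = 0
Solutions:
 g(b) = -sqrt(C1 + b^2)
 g(b) = sqrt(C1 + b^2)


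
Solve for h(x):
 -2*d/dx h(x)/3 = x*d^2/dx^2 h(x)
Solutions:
 h(x) = C1 + C2*x^(1/3)


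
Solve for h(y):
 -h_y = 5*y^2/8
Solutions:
 h(y) = C1 - 5*y^3/24


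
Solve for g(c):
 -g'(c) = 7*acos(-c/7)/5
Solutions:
 g(c) = C1 - 7*c*acos(-c/7)/5 - 7*sqrt(49 - c^2)/5


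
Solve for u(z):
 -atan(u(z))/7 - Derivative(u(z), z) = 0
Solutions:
 Integral(1/atan(_y), (_y, u(z))) = C1 - z/7


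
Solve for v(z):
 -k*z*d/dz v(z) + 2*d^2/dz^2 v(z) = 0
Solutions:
 v(z) = Piecewise((-sqrt(pi)*C1*erf(z*sqrt(-k)/2)/sqrt(-k) - C2, (k > 0) | (k < 0)), (-C1*z - C2, True))


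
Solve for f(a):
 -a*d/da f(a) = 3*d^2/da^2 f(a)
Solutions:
 f(a) = C1 + C2*erf(sqrt(6)*a/6)


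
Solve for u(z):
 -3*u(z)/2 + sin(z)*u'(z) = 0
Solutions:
 u(z) = C1*(cos(z) - 1)^(3/4)/(cos(z) + 1)^(3/4)


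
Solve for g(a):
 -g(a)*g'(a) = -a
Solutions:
 g(a) = -sqrt(C1 + a^2)
 g(a) = sqrt(C1 + a^2)


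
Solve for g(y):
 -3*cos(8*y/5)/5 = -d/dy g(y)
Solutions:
 g(y) = C1 + 3*sin(8*y/5)/8


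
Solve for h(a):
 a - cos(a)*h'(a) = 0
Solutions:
 h(a) = C1 + Integral(a/cos(a), a)


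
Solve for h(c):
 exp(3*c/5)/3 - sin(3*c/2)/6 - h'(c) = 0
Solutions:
 h(c) = C1 + 5*exp(3*c/5)/9 + cos(3*c/2)/9


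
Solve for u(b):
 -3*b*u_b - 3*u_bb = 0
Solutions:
 u(b) = C1 + C2*erf(sqrt(2)*b/2)


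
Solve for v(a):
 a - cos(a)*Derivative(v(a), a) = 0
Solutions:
 v(a) = C1 + Integral(a/cos(a), a)


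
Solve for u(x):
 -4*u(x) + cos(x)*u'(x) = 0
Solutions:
 u(x) = C1*(sin(x)^2 + 2*sin(x) + 1)/(sin(x)^2 - 2*sin(x) + 1)


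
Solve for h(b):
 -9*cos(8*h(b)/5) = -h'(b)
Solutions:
 -9*b - 5*log(sin(8*h(b)/5) - 1)/16 + 5*log(sin(8*h(b)/5) + 1)/16 = C1


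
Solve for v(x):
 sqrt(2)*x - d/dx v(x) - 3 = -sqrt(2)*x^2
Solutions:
 v(x) = C1 + sqrt(2)*x^3/3 + sqrt(2)*x^2/2 - 3*x


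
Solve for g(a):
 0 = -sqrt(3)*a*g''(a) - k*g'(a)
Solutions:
 g(a) = C1 + a^(-sqrt(3)*re(k)/3 + 1)*(C2*sin(sqrt(3)*log(a)*Abs(im(k))/3) + C3*cos(sqrt(3)*log(a)*im(k)/3))


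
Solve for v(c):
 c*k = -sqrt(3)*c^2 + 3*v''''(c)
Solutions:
 v(c) = C1 + C2*c + C3*c^2 + C4*c^3 + sqrt(3)*c^6/1080 + c^5*k/360


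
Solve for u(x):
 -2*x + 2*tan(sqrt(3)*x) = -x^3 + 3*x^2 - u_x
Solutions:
 u(x) = C1 - x^4/4 + x^3 + x^2 + 2*sqrt(3)*log(cos(sqrt(3)*x))/3


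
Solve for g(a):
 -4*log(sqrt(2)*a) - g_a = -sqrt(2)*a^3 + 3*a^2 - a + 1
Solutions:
 g(a) = C1 + sqrt(2)*a^4/4 - a^3 + a^2/2 - 4*a*log(a) - a*log(4) + 3*a


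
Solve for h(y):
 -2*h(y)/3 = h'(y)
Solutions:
 h(y) = C1*exp(-2*y/3)


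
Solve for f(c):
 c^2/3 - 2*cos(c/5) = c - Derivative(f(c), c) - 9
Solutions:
 f(c) = C1 - c^3/9 + c^2/2 - 9*c + 10*sin(c/5)


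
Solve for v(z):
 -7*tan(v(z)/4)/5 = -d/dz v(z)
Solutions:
 v(z) = -4*asin(C1*exp(7*z/20)) + 4*pi
 v(z) = 4*asin(C1*exp(7*z/20))


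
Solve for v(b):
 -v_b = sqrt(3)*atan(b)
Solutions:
 v(b) = C1 - sqrt(3)*(b*atan(b) - log(b^2 + 1)/2)


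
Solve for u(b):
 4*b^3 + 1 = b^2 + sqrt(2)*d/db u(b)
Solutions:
 u(b) = C1 + sqrt(2)*b^4/2 - sqrt(2)*b^3/6 + sqrt(2)*b/2


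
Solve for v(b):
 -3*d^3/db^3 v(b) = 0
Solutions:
 v(b) = C1 + C2*b + C3*b^2


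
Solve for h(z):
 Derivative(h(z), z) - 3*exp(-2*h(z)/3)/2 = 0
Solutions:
 h(z) = 3*log(-sqrt(C1 + 3*z)) - 3*log(3)/2
 h(z) = 3*log(C1 + 3*z)/2 - 3*log(3)/2


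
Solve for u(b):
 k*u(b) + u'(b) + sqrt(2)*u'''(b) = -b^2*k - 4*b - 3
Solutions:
 u(b) = C1*exp(b*(-6^(1/3)*(9*sqrt(2)*k + 2*sqrt(3)*sqrt(27*k^2/2 + sqrt(2)))^(1/3) + 2*2^(1/6)*3^(2/3)/(9*sqrt(2)*k + 2*sqrt(3)*sqrt(27*k^2/2 + sqrt(2)))^(1/3))/6) + C2*exp(b*(6^(1/3)*(9*sqrt(2)*k + 2*sqrt(3)*sqrt(27*k^2/2 + sqrt(2)))^(1/3)/12 - 2^(1/3)*3^(5/6)*I*(9*sqrt(2)*k + 2*sqrt(3)*sqrt(27*k^2/2 + sqrt(2)))^(1/3)/12 + 2*sqrt(2)/((-6^(1/3) + 2^(1/3)*3^(5/6)*I)*(9*sqrt(2)*k + 2*sqrt(3)*sqrt(27*k^2/2 + sqrt(2)))^(1/3)))) + C3*exp(b*(6^(1/3)*(9*sqrt(2)*k + 2*sqrt(3)*sqrt(27*k^2/2 + sqrt(2)))^(1/3)/12 + 2^(1/3)*3^(5/6)*I*(9*sqrt(2)*k + 2*sqrt(3)*sqrt(27*k^2/2 + sqrt(2)))^(1/3)/12 - 2*sqrt(2)/((6^(1/3) + 2^(1/3)*3^(5/6)*I)*(9*sqrt(2)*k + 2*sqrt(3)*sqrt(27*k^2/2 + sqrt(2)))^(1/3)))) - b^2 - 2*b/k - 3/k + 2/k^2


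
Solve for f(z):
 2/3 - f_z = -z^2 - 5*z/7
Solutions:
 f(z) = C1 + z^3/3 + 5*z^2/14 + 2*z/3


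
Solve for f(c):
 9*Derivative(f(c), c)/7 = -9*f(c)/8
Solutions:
 f(c) = C1*exp(-7*c/8)


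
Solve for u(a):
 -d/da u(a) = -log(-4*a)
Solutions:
 u(a) = C1 + a*log(-a) + a*(-1 + 2*log(2))


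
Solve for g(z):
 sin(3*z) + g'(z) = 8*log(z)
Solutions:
 g(z) = C1 + 8*z*log(z) - 8*z + cos(3*z)/3


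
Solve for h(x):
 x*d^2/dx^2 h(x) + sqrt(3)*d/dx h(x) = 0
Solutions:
 h(x) = C1 + C2*x^(1 - sqrt(3))


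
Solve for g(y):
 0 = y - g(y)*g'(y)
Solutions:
 g(y) = -sqrt(C1 + y^2)
 g(y) = sqrt(C1 + y^2)


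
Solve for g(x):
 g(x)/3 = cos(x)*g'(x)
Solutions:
 g(x) = C1*(sin(x) + 1)^(1/6)/(sin(x) - 1)^(1/6)


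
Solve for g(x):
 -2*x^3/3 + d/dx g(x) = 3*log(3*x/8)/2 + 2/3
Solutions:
 g(x) = C1 + x^4/6 + 3*x*log(x)/2 - 9*x*log(2)/2 - 5*x/6 + 3*x*log(3)/2


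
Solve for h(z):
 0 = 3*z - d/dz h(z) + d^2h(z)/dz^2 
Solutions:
 h(z) = C1 + C2*exp(z) + 3*z^2/2 + 3*z


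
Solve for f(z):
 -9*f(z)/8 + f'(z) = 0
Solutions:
 f(z) = C1*exp(9*z/8)


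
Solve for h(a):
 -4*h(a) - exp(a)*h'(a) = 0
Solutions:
 h(a) = C1*exp(4*exp(-a))


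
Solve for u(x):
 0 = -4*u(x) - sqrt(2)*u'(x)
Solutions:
 u(x) = C1*exp(-2*sqrt(2)*x)


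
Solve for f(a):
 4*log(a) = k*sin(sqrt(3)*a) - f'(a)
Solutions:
 f(a) = C1 - 4*a*log(a) + 4*a - sqrt(3)*k*cos(sqrt(3)*a)/3


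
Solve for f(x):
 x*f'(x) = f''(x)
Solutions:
 f(x) = C1 + C2*erfi(sqrt(2)*x/2)


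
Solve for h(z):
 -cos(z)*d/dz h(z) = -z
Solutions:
 h(z) = C1 + Integral(z/cos(z), z)


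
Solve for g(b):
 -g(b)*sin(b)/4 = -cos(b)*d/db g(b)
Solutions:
 g(b) = C1/cos(b)^(1/4)


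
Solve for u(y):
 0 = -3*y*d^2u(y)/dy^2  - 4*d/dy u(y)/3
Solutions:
 u(y) = C1 + C2*y^(5/9)


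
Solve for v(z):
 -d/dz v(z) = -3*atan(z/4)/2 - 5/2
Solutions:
 v(z) = C1 + 3*z*atan(z/4)/2 + 5*z/2 - 3*log(z^2 + 16)


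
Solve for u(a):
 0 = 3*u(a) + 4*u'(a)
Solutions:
 u(a) = C1*exp(-3*a/4)


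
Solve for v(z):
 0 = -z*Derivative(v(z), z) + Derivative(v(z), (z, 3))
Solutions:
 v(z) = C1 + Integral(C2*airyai(z) + C3*airybi(z), z)


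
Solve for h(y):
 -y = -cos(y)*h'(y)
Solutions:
 h(y) = C1 + Integral(y/cos(y), y)


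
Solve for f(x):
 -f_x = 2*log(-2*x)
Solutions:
 f(x) = C1 - 2*x*log(-x) + 2*x*(1 - log(2))


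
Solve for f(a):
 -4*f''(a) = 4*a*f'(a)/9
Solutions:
 f(a) = C1 + C2*erf(sqrt(2)*a/6)


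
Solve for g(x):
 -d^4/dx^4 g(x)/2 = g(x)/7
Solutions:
 g(x) = (C1*sin(14^(3/4)*x/14) + C2*cos(14^(3/4)*x/14))*exp(-14^(3/4)*x/14) + (C3*sin(14^(3/4)*x/14) + C4*cos(14^(3/4)*x/14))*exp(14^(3/4)*x/14)


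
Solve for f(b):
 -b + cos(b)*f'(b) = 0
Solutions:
 f(b) = C1 + Integral(b/cos(b), b)


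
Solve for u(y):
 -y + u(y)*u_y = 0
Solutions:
 u(y) = -sqrt(C1 + y^2)
 u(y) = sqrt(C1 + y^2)


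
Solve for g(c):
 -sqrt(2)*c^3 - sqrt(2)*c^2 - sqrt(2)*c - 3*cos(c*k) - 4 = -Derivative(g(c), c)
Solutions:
 g(c) = C1 + sqrt(2)*c^4/4 + sqrt(2)*c^3/3 + sqrt(2)*c^2/2 + 4*c + 3*sin(c*k)/k


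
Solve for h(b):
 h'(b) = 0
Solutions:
 h(b) = C1


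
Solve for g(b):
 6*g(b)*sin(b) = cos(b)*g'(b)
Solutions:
 g(b) = C1/cos(b)^6


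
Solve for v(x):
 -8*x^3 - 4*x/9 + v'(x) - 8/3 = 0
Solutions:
 v(x) = C1 + 2*x^4 + 2*x^2/9 + 8*x/3


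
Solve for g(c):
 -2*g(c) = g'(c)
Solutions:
 g(c) = C1*exp(-2*c)


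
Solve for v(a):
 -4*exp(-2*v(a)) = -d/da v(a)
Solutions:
 v(a) = log(-sqrt(C1 + 8*a))
 v(a) = log(C1 + 8*a)/2


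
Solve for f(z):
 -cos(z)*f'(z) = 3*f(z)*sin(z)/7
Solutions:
 f(z) = C1*cos(z)^(3/7)


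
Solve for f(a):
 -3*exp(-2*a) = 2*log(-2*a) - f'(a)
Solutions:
 f(a) = C1 + 2*a*log(-a) + 2*a*(-1 + log(2)) - 3*exp(-2*a)/2


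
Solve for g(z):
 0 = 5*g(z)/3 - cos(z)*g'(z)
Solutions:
 g(z) = C1*(sin(z) + 1)^(5/6)/(sin(z) - 1)^(5/6)


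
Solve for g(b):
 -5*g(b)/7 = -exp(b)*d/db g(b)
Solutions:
 g(b) = C1*exp(-5*exp(-b)/7)


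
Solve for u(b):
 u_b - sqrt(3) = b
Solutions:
 u(b) = C1 + b^2/2 + sqrt(3)*b


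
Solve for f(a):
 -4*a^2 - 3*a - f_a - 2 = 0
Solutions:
 f(a) = C1 - 4*a^3/3 - 3*a^2/2 - 2*a


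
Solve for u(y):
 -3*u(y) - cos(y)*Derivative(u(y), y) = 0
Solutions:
 u(y) = C1*(sin(y) - 1)^(3/2)/(sin(y) + 1)^(3/2)


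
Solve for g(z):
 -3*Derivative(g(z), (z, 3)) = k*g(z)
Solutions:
 g(z) = C1*exp(3^(2/3)*z*(-k)^(1/3)/3) + C2*exp(z*(-k)^(1/3)*(-3^(2/3) + 3*3^(1/6)*I)/6) + C3*exp(-z*(-k)^(1/3)*(3^(2/3) + 3*3^(1/6)*I)/6)


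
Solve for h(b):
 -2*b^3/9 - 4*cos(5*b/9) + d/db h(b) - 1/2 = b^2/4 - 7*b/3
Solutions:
 h(b) = C1 + b^4/18 + b^3/12 - 7*b^2/6 + b/2 + 36*sin(5*b/9)/5


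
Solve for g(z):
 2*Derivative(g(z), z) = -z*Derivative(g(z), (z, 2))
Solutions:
 g(z) = C1 + C2/z


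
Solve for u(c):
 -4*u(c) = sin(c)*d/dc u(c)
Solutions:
 u(c) = C1*(cos(c)^2 + 2*cos(c) + 1)/(cos(c)^2 - 2*cos(c) + 1)


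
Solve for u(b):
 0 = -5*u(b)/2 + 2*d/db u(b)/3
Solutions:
 u(b) = C1*exp(15*b/4)


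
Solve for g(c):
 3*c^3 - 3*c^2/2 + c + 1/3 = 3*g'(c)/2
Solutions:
 g(c) = C1 + c^4/2 - c^3/3 + c^2/3 + 2*c/9


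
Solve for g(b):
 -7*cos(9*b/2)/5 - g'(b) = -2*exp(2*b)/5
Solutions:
 g(b) = C1 + exp(2*b)/5 - 14*sin(9*b/2)/45


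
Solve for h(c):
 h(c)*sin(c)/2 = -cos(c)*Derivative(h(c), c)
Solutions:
 h(c) = C1*sqrt(cos(c))


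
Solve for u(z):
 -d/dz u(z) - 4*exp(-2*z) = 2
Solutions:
 u(z) = C1 - 2*z + 2*exp(-2*z)


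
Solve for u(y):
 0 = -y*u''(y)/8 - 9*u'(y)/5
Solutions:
 u(y) = C1 + C2/y^(67/5)


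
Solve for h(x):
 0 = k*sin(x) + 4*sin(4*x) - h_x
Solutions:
 h(x) = C1 - k*cos(x) - cos(4*x)


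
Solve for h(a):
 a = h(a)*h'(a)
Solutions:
 h(a) = -sqrt(C1 + a^2)
 h(a) = sqrt(C1 + a^2)


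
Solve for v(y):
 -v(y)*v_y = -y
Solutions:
 v(y) = -sqrt(C1 + y^2)
 v(y) = sqrt(C1 + y^2)


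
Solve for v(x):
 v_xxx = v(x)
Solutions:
 v(x) = C3*exp(x) + (C1*sin(sqrt(3)*x/2) + C2*cos(sqrt(3)*x/2))*exp(-x/2)


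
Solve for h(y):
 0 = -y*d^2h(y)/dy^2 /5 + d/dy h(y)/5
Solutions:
 h(y) = C1 + C2*y^2


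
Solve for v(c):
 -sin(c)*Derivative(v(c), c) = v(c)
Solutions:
 v(c) = C1*sqrt(cos(c) + 1)/sqrt(cos(c) - 1)


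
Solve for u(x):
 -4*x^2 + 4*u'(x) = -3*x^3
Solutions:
 u(x) = C1 - 3*x^4/16 + x^3/3


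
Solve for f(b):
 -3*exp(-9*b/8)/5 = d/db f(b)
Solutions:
 f(b) = C1 + 8*exp(-9*b/8)/15


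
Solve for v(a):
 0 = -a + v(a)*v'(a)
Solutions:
 v(a) = -sqrt(C1 + a^2)
 v(a) = sqrt(C1 + a^2)


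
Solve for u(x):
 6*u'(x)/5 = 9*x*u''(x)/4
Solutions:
 u(x) = C1 + C2*x^(23/15)


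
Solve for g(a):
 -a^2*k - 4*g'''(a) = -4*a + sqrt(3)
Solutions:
 g(a) = C1 + C2*a + C3*a^2 - a^5*k/240 + a^4/24 - sqrt(3)*a^3/24


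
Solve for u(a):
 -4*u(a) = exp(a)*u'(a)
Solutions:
 u(a) = C1*exp(4*exp(-a))


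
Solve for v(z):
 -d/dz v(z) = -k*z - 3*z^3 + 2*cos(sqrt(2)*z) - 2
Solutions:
 v(z) = C1 + k*z^2/2 + 3*z^4/4 + 2*z - sqrt(2)*sin(sqrt(2)*z)


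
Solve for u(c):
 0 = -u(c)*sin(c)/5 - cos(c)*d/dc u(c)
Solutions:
 u(c) = C1*cos(c)^(1/5)


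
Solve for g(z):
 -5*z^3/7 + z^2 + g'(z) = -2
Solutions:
 g(z) = C1 + 5*z^4/28 - z^3/3 - 2*z


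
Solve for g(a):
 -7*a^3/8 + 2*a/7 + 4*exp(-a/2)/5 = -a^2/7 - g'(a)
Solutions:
 g(a) = C1 + 7*a^4/32 - a^3/21 - a^2/7 + 8*exp(-a/2)/5


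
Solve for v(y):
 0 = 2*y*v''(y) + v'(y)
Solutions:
 v(y) = C1 + C2*sqrt(y)


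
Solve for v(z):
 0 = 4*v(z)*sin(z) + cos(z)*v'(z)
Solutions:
 v(z) = C1*cos(z)^4


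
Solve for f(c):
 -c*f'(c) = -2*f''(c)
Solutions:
 f(c) = C1 + C2*erfi(c/2)


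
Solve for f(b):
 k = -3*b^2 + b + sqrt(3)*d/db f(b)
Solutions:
 f(b) = C1 + sqrt(3)*b^3/3 - sqrt(3)*b^2/6 + sqrt(3)*b*k/3


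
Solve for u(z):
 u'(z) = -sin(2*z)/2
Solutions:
 u(z) = C1 + cos(2*z)/4


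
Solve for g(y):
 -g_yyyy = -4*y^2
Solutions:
 g(y) = C1 + C2*y + C3*y^2 + C4*y^3 + y^6/90


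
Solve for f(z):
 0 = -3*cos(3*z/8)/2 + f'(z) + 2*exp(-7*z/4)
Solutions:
 f(z) = C1 + 4*sin(3*z/8) + 8*exp(-7*z/4)/7


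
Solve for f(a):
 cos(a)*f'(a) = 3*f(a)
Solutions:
 f(a) = C1*(sin(a) + 1)^(3/2)/(sin(a) - 1)^(3/2)


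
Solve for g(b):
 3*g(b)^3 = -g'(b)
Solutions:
 g(b) = -sqrt(2)*sqrt(-1/(C1 - 3*b))/2
 g(b) = sqrt(2)*sqrt(-1/(C1 - 3*b))/2


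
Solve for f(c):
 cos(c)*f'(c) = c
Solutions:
 f(c) = C1 + Integral(c/cos(c), c)


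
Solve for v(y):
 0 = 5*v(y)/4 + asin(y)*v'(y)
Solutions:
 v(y) = C1*exp(-5*Integral(1/asin(y), y)/4)


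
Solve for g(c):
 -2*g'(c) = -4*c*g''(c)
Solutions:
 g(c) = C1 + C2*c^(3/2)


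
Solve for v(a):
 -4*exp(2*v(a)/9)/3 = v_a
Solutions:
 v(a) = 9*log(-sqrt(-1/(C1 - 4*a))) - 9*log(2) + 9*log(6)/2 + 9*log(3)
 v(a) = 9*log(-1/(C1 - 4*a))/2 - 9*log(2) + 9*log(6)/2 + 9*log(3)


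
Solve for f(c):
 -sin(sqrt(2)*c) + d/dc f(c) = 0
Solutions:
 f(c) = C1 - sqrt(2)*cos(sqrt(2)*c)/2


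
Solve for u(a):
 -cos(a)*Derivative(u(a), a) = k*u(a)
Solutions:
 u(a) = C1*exp(k*(log(sin(a) - 1) - log(sin(a) + 1))/2)


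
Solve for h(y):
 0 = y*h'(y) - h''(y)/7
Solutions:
 h(y) = C1 + C2*erfi(sqrt(14)*y/2)


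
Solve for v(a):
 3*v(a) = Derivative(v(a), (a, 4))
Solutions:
 v(a) = C1*exp(-3^(1/4)*a) + C2*exp(3^(1/4)*a) + C3*sin(3^(1/4)*a) + C4*cos(3^(1/4)*a)


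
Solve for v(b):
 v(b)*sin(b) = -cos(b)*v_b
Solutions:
 v(b) = C1*cos(b)


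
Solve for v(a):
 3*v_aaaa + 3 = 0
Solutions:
 v(a) = C1 + C2*a + C3*a^2 + C4*a^3 - a^4/24


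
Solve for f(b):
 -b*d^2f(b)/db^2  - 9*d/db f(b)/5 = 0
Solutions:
 f(b) = C1 + C2/b^(4/5)


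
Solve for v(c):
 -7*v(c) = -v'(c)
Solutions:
 v(c) = C1*exp(7*c)


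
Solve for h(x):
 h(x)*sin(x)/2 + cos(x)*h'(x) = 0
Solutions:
 h(x) = C1*sqrt(cos(x))


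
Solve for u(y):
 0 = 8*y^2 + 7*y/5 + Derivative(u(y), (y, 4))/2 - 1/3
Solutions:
 u(y) = C1 + C2*y + C3*y^2 + C4*y^3 - 2*y^6/45 - 7*y^5/300 + y^4/36


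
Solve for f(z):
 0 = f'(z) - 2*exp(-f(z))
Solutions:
 f(z) = log(C1 + 2*z)


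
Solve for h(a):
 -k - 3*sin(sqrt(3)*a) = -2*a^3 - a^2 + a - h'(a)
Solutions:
 h(a) = C1 - a^4/2 - a^3/3 + a^2/2 + a*k - sqrt(3)*cos(sqrt(3)*a)


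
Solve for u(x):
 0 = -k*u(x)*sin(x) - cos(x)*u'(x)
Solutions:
 u(x) = C1*exp(k*log(cos(x)))


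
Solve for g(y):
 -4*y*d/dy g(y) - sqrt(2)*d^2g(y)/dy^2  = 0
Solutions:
 g(y) = C1 + C2*erf(2^(1/4)*y)


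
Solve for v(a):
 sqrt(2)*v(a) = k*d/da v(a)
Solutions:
 v(a) = C1*exp(sqrt(2)*a/k)


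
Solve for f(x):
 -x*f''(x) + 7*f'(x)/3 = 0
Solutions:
 f(x) = C1 + C2*x^(10/3)


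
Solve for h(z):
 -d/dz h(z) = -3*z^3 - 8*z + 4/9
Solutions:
 h(z) = C1 + 3*z^4/4 + 4*z^2 - 4*z/9


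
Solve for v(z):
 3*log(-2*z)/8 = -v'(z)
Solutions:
 v(z) = C1 - 3*z*log(-z)/8 + 3*z*(1 - log(2))/8


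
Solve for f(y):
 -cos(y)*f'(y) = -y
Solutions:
 f(y) = C1 + Integral(y/cos(y), y)


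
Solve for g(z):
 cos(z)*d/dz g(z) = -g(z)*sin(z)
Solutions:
 g(z) = C1*cos(z)


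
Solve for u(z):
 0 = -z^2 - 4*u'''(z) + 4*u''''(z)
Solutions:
 u(z) = C1 + C2*z + C3*z^2 + C4*exp(z) - z^5/240 - z^4/48 - z^3/12


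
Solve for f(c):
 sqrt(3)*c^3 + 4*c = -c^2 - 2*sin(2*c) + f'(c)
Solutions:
 f(c) = C1 + sqrt(3)*c^4/4 + c^3/3 + 2*c^2 - cos(2*c)


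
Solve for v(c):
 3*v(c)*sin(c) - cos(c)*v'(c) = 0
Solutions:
 v(c) = C1/cos(c)^3


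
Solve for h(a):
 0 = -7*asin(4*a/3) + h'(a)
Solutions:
 h(a) = C1 + 7*a*asin(4*a/3) + 7*sqrt(9 - 16*a^2)/4


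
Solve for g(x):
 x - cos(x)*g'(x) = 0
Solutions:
 g(x) = C1 + Integral(x/cos(x), x)


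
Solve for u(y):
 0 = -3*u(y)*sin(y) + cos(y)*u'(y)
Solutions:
 u(y) = C1/cos(y)^3


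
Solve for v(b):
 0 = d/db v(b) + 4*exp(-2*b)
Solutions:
 v(b) = C1 + 2*exp(-2*b)


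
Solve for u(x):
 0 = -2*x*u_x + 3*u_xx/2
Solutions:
 u(x) = C1 + C2*erfi(sqrt(6)*x/3)


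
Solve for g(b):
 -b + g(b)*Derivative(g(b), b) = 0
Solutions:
 g(b) = -sqrt(C1 + b^2)
 g(b) = sqrt(C1 + b^2)


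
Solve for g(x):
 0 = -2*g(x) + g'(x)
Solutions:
 g(x) = C1*exp(2*x)


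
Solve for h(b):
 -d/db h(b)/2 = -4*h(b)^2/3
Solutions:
 h(b) = -3/(C1 + 8*b)


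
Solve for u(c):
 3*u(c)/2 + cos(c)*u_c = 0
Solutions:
 u(c) = C1*(sin(c) - 1)^(3/4)/(sin(c) + 1)^(3/4)


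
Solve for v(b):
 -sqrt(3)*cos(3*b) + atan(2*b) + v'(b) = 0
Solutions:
 v(b) = C1 - b*atan(2*b) + log(4*b^2 + 1)/4 + sqrt(3)*sin(3*b)/3


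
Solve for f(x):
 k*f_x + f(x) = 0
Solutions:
 f(x) = C1*exp(-x/k)


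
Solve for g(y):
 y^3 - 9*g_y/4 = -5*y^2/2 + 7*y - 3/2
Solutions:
 g(y) = C1 + y^4/9 + 10*y^3/27 - 14*y^2/9 + 2*y/3


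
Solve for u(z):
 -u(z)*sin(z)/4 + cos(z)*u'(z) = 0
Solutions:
 u(z) = C1/cos(z)^(1/4)


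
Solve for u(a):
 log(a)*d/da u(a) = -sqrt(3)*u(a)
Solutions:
 u(a) = C1*exp(-sqrt(3)*li(a))


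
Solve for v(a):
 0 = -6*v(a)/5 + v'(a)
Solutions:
 v(a) = C1*exp(6*a/5)


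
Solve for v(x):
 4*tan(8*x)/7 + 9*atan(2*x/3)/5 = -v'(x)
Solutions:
 v(x) = C1 - 9*x*atan(2*x/3)/5 + 27*log(4*x^2 + 9)/20 + log(cos(8*x))/14


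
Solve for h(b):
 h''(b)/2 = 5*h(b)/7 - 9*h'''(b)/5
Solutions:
 h(b) = C1*exp(-b*(35*35^(1/3)/(54*sqrt(26034) + 8713)^(1/3) + 70 + 35^(2/3)*(54*sqrt(26034) + 8713)^(1/3))/756)*sin(sqrt(3)*35^(1/3)*b*(-35^(1/3)*(54*sqrt(26034) + 8713)^(1/3) + 35/(54*sqrt(26034) + 8713)^(1/3))/756) + C2*exp(-b*(35*35^(1/3)/(54*sqrt(26034) + 8713)^(1/3) + 70 + 35^(2/3)*(54*sqrt(26034) + 8713)^(1/3))/756)*cos(sqrt(3)*35^(1/3)*b*(-35^(1/3)*(54*sqrt(26034) + 8713)^(1/3) + 35/(54*sqrt(26034) + 8713)^(1/3))/756) + C3*exp(b*(-35 + 35*35^(1/3)/(54*sqrt(26034) + 8713)^(1/3) + 35^(2/3)*(54*sqrt(26034) + 8713)^(1/3))/378)


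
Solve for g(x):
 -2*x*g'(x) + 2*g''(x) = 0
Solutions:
 g(x) = C1 + C2*erfi(sqrt(2)*x/2)


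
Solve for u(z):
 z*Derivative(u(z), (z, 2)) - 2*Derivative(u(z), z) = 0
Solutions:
 u(z) = C1 + C2*z^3


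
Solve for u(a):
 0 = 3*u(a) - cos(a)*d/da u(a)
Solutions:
 u(a) = C1*(sin(a) + 1)^(3/2)/(sin(a) - 1)^(3/2)


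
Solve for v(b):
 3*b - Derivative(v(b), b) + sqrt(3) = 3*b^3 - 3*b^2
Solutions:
 v(b) = C1 - 3*b^4/4 + b^3 + 3*b^2/2 + sqrt(3)*b


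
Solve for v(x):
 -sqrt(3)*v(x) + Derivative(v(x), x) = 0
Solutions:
 v(x) = C1*exp(sqrt(3)*x)


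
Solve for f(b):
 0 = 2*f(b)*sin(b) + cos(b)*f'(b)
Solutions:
 f(b) = C1*cos(b)^2


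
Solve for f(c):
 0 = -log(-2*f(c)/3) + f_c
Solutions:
 -Integral(1/(log(-_y) - log(3) + log(2)), (_y, f(c))) = C1 - c


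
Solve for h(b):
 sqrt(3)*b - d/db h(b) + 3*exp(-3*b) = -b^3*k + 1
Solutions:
 h(b) = C1 + b^4*k/4 + sqrt(3)*b^2/2 - b - exp(-3*b)


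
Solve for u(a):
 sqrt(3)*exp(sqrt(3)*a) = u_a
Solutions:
 u(a) = C1 + exp(sqrt(3)*a)


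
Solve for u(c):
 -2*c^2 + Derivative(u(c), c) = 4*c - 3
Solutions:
 u(c) = C1 + 2*c^3/3 + 2*c^2 - 3*c


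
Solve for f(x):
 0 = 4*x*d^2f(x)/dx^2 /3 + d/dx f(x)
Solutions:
 f(x) = C1 + C2*x^(1/4)


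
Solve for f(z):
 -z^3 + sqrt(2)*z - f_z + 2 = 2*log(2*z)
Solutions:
 f(z) = C1 - z^4/4 + sqrt(2)*z^2/2 - 2*z*log(z) - z*log(4) + 4*z


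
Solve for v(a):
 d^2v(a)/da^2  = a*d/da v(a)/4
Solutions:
 v(a) = C1 + C2*erfi(sqrt(2)*a/4)


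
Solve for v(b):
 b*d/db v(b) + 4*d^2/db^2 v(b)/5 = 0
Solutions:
 v(b) = C1 + C2*erf(sqrt(10)*b/4)


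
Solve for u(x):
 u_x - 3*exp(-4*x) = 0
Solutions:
 u(x) = C1 - 3*exp(-4*x)/4


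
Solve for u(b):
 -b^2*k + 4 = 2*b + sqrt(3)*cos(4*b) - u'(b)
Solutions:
 u(b) = C1 + b^3*k/3 + b^2 - 4*b + sqrt(3)*sin(4*b)/4


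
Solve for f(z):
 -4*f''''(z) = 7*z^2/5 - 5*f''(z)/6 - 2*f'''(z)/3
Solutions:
 f(z) = C1 + C2*z + C3*exp(z*(1 - sqrt(31))/12) + C4*exp(z*(1 + sqrt(31))/12) + 7*z^4/50 - 56*z^3/125 + 5712*z^2/625


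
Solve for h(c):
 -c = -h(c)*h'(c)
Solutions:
 h(c) = -sqrt(C1 + c^2)
 h(c) = sqrt(C1 + c^2)


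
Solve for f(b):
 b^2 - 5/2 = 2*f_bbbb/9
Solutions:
 f(b) = C1 + C2*b + C3*b^2 + C4*b^3 + b^6/80 - 15*b^4/32


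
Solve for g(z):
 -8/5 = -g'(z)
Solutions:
 g(z) = C1 + 8*z/5


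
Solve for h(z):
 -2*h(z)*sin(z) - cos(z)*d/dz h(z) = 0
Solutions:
 h(z) = C1*cos(z)^2


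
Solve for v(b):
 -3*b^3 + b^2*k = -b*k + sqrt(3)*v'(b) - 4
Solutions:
 v(b) = C1 - sqrt(3)*b^4/4 + sqrt(3)*b^3*k/9 + sqrt(3)*b^2*k/6 + 4*sqrt(3)*b/3


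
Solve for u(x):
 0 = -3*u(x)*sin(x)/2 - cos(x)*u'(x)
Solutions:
 u(x) = C1*cos(x)^(3/2)


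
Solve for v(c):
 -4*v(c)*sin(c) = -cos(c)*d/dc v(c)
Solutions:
 v(c) = C1/cos(c)^4


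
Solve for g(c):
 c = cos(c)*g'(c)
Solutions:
 g(c) = C1 + Integral(c/cos(c), c)


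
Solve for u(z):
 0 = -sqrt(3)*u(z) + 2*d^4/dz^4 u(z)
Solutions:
 u(z) = C1*exp(-2^(3/4)*3^(1/8)*z/2) + C2*exp(2^(3/4)*3^(1/8)*z/2) + C3*sin(2^(3/4)*3^(1/8)*z/2) + C4*cos(2^(3/4)*3^(1/8)*z/2)


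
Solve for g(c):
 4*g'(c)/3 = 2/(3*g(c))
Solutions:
 g(c) = -sqrt(C1 + c)
 g(c) = sqrt(C1 + c)


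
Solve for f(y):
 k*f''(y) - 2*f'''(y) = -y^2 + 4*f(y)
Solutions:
 f(y) = C1*exp(y*(-k^2/(-k^3/8 + sqrt(-k^6 + (216 - k^3)^2)/8 + 27)^(1/3) + 2*k - 4*(-k^3/8 + sqrt(-k^6 + (216 - k^3)^2)/8 + 27)^(1/3))/12) + C2*exp(y*(-k^2/((-1 + sqrt(3)*I)*(-k^3/8 + sqrt(-k^6 + (216 - k^3)^2)/8 + 27)^(1/3)) + k + (-k^3/8 + sqrt(-k^6 + (216 - k^3)^2)/8 + 27)^(1/3) - sqrt(3)*I*(-k^3/8 + sqrt(-k^6 + (216 - k^3)^2)/8 + 27)^(1/3))/6) + C3*exp(y*(k^2/((1 + sqrt(3)*I)*(-k^3/8 + sqrt(-k^6 + (216 - k^3)^2)/8 + 27)^(1/3)) + k + (-k^3/8 + sqrt(-k^6 + (216 - k^3)^2)/8 + 27)^(1/3) + sqrt(3)*I*(-k^3/8 + sqrt(-k^6 + (216 - k^3)^2)/8 + 27)^(1/3))/6) + k/8 + y^2/4


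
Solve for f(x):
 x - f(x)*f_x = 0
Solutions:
 f(x) = -sqrt(C1 + x^2)
 f(x) = sqrt(C1 + x^2)


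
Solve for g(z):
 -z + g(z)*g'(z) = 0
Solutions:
 g(z) = -sqrt(C1 + z^2)
 g(z) = sqrt(C1 + z^2)


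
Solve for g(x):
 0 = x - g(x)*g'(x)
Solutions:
 g(x) = -sqrt(C1 + x^2)
 g(x) = sqrt(C1 + x^2)


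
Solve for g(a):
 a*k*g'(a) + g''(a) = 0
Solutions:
 g(a) = Piecewise((-sqrt(2)*sqrt(pi)*C1*erf(sqrt(2)*a*sqrt(k)/2)/(2*sqrt(k)) - C2, (k > 0) | (k < 0)), (-C1*a - C2, True))


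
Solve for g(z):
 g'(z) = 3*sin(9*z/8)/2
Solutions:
 g(z) = C1 - 4*cos(9*z/8)/3


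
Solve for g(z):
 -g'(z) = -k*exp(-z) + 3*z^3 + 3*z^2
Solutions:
 g(z) = C1 - k*exp(-z) - 3*z^4/4 - z^3


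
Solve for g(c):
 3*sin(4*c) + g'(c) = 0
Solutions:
 g(c) = C1 + 3*cos(4*c)/4


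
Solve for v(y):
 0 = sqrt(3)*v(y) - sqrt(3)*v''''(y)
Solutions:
 v(y) = C1*exp(-y) + C2*exp(y) + C3*sin(y) + C4*cos(y)


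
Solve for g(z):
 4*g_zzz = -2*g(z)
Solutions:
 g(z) = C3*exp(-2^(2/3)*z/2) + (C1*sin(2^(2/3)*sqrt(3)*z/4) + C2*cos(2^(2/3)*sqrt(3)*z/4))*exp(2^(2/3)*z/4)


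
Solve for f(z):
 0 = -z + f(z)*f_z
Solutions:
 f(z) = -sqrt(C1 + z^2)
 f(z) = sqrt(C1 + z^2)


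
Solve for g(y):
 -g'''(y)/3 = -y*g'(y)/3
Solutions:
 g(y) = C1 + Integral(C2*airyai(y) + C3*airybi(y), y)


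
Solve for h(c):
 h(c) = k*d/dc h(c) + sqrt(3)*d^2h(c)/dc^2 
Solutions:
 h(c) = C1*exp(sqrt(3)*c*(-k + sqrt(k^2 + 4*sqrt(3)))/6) + C2*exp(-sqrt(3)*c*(k + sqrt(k^2 + 4*sqrt(3)))/6)


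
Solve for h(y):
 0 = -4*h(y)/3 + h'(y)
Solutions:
 h(y) = C1*exp(4*y/3)


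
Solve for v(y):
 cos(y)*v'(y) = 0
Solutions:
 v(y) = C1


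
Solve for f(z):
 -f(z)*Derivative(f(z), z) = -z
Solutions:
 f(z) = -sqrt(C1 + z^2)
 f(z) = sqrt(C1 + z^2)


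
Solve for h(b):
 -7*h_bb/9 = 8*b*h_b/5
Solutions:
 h(b) = C1 + C2*erf(6*sqrt(35)*b/35)


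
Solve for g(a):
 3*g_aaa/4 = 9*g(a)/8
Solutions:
 g(a) = C3*exp(2^(2/3)*3^(1/3)*a/2) + (C1*sin(2^(2/3)*3^(5/6)*a/4) + C2*cos(2^(2/3)*3^(5/6)*a/4))*exp(-2^(2/3)*3^(1/3)*a/4)


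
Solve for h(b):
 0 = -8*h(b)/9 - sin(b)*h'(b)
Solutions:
 h(b) = C1*(cos(b) + 1)^(4/9)/(cos(b) - 1)^(4/9)


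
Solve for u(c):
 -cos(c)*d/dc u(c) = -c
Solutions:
 u(c) = C1 + Integral(c/cos(c), c)


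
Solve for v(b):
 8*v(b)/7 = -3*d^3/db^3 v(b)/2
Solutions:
 v(b) = C3*exp(-2*2^(1/3)*21^(2/3)*b/21) + (C1*sin(2^(1/3)*3^(1/6)*7^(2/3)*b/7) + C2*cos(2^(1/3)*3^(1/6)*7^(2/3)*b/7))*exp(2^(1/3)*21^(2/3)*b/21)


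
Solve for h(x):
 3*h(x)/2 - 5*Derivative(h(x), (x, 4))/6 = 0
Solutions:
 h(x) = C1*exp(-sqrt(3)*5^(3/4)*x/5) + C2*exp(sqrt(3)*5^(3/4)*x/5) + C3*sin(sqrt(3)*5^(3/4)*x/5) + C4*cos(sqrt(3)*5^(3/4)*x/5)


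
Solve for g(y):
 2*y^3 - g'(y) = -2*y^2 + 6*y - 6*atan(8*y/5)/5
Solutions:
 g(y) = C1 + y^4/2 + 2*y^3/3 - 3*y^2 + 6*y*atan(8*y/5)/5 - 3*log(64*y^2 + 25)/8


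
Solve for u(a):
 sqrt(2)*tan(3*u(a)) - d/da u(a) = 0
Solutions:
 u(a) = -asin(C1*exp(3*sqrt(2)*a))/3 + pi/3
 u(a) = asin(C1*exp(3*sqrt(2)*a))/3


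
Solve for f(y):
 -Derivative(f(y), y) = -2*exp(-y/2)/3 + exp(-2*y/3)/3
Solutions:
 f(y) = C1 - 4*exp(-y/2)/3 + exp(-2*y/3)/2


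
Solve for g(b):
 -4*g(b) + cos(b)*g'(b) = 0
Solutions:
 g(b) = C1*(sin(b)^2 + 2*sin(b) + 1)/(sin(b)^2 - 2*sin(b) + 1)


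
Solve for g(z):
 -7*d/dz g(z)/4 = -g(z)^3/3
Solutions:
 g(z) = -sqrt(42)*sqrt(-1/(C1 + 4*z))/2
 g(z) = sqrt(42)*sqrt(-1/(C1 + 4*z))/2


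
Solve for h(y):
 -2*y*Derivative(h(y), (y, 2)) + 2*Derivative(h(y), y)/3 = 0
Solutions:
 h(y) = C1 + C2*y^(4/3)


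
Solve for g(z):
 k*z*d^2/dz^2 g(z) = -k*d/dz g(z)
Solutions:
 g(z) = C1 + C2*log(z)


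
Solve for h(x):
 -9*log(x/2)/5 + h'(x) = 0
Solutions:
 h(x) = C1 + 9*x*log(x)/5 - 9*x/5 - 9*x*log(2)/5


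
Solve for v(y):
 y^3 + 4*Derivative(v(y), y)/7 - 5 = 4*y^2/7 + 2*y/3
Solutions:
 v(y) = C1 - 7*y^4/16 + y^3/3 + 7*y^2/12 + 35*y/4


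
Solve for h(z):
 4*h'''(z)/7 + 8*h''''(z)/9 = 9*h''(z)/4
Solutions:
 h(z) = C1 + C2*z + C3*exp(9*z*(-2 + sqrt(102))/56) + C4*exp(-9*z*(2 + sqrt(102))/56)


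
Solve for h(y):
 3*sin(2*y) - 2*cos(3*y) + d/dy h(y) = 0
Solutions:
 h(y) = C1 + 2*sin(3*y)/3 + 3*cos(2*y)/2


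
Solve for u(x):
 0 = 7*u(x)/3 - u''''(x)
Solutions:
 u(x) = C1*exp(-3^(3/4)*7^(1/4)*x/3) + C2*exp(3^(3/4)*7^(1/4)*x/3) + C3*sin(3^(3/4)*7^(1/4)*x/3) + C4*cos(3^(3/4)*7^(1/4)*x/3)


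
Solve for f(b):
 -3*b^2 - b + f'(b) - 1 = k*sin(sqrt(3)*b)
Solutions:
 f(b) = C1 + b^3 + b^2/2 + b - sqrt(3)*k*cos(sqrt(3)*b)/3


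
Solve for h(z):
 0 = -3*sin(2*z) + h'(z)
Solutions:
 h(z) = C1 - 3*cos(2*z)/2


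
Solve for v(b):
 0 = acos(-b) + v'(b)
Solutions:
 v(b) = C1 - b*acos(-b) - sqrt(1 - b^2)


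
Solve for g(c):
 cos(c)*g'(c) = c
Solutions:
 g(c) = C1 + Integral(c/cos(c), c)


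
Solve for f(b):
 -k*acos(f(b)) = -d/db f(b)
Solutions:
 Integral(1/acos(_y), (_y, f(b))) = C1 + b*k


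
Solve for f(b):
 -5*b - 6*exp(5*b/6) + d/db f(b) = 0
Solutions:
 f(b) = C1 + 5*b^2/2 + 36*exp(5*b/6)/5


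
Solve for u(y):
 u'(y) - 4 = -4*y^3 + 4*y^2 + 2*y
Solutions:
 u(y) = C1 - y^4 + 4*y^3/3 + y^2 + 4*y


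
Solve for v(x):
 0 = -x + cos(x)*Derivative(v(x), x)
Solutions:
 v(x) = C1 + Integral(x/cos(x), x)


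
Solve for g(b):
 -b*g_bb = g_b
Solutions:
 g(b) = C1 + C2*log(b)


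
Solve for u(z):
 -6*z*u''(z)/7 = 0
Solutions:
 u(z) = C1 + C2*z


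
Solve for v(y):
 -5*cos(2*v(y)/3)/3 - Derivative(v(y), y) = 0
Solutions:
 5*y/3 - 3*log(sin(2*v(y)/3) - 1)/4 + 3*log(sin(2*v(y)/3) + 1)/4 = C1


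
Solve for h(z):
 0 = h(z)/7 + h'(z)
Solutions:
 h(z) = C1*exp(-z/7)


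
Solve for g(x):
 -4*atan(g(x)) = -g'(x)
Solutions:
 Integral(1/atan(_y), (_y, g(x))) = C1 + 4*x


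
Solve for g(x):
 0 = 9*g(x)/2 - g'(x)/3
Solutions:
 g(x) = C1*exp(27*x/2)


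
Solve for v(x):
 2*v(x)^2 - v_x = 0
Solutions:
 v(x) = -1/(C1 + 2*x)


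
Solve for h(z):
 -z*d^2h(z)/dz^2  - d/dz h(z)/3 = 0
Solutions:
 h(z) = C1 + C2*z^(2/3)


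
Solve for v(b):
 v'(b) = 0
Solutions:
 v(b) = C1


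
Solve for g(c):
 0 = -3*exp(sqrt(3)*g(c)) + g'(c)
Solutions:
 g(c) = sqrt(3)*(2*log(-1/(C1 + 3*c)) - log(3))/6


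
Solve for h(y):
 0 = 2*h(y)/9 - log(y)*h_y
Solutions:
 h(y) = C1*exp(2*li(y)/9)


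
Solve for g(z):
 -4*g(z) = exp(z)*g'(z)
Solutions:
 g(z) = C1*exp(4*exp(-z))


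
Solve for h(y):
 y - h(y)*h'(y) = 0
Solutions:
 h(y) = -sqrt(C1 + y^2)
 h(y) = sqrt(C1 + y^2)


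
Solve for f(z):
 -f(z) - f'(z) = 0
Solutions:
 f(z) = C1*exp(-z)


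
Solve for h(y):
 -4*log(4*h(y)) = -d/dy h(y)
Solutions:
 -Integral(1/(log(_y) + 2*log(2)), (_y, h(y)))/4 = C1 - y


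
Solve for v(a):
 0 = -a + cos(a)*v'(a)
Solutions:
 v(a) = C1 + Integral(a/cos(a), a)


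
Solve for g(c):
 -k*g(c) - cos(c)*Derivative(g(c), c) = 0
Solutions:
 g(c) = C1*exp(k*(log(sin(c) - 1) - log(sin(c) + 1))/2)


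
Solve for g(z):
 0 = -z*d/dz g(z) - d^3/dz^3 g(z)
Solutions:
 g(z) = C1 + Integral(C2*airyai(-z) + C3*airybi(-z), z)


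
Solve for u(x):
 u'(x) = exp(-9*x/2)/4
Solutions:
 u(x) = C1 - exp(-9*x/2)/18


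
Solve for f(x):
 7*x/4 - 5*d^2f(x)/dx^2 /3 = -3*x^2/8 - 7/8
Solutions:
 f(x) = C1 + C2*x + 3*x^4/160 + 7*x^3/40 + 21*x^2/80


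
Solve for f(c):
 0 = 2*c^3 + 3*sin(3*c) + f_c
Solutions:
 f(c) = C1 - c^4/2 + cos(3*c)


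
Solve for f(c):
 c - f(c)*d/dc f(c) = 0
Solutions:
 f(c) = -sqrt(C1 + c^2)
 f(c) = sqrt(C1 + c^2)


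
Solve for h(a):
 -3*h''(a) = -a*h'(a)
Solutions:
 h(a) = C1 + C2*erfi(sqrt(6)*a/6)


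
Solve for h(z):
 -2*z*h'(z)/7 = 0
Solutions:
 h(z) = C1


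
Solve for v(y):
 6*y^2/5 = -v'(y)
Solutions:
 v(y) = C1 - 2*y^3/5


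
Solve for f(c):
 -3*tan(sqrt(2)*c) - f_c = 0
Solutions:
 f(c) = C1 + 3*sqrt(2)*log(cos(sqrt(2)*c))/2


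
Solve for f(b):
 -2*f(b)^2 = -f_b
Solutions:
 f(b) = -1/(C1 + 2*b)


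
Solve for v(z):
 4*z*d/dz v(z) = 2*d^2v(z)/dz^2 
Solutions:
 v(z) = C1 + C2*erfi(z)


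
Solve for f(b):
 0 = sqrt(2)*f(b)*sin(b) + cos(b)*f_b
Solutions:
 f(b) = C1*cos(b)^(sqrt(2))


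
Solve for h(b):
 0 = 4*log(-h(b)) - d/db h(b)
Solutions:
 -li(-h(b)) = C1 + 4*b


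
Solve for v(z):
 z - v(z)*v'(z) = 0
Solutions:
 v(z) = -sqrt(C1 + z^2)
 v(z) = sqrt(C1 + z^2)


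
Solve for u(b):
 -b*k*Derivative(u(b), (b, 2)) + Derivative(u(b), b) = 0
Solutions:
 u(b) = C1 + b^(((re(k) + 1)*re(k) + im(k)^2)/(re(k)^2 + im(k)^2))*(C2*sin(log(b)*Abs(im(k))/(re(k)^2 + im(k)^2)) + C3*cos(log(b)*im(k)/(re(k)^2 + im(k)^2)))


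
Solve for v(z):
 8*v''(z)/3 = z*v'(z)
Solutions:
 v(z) = C1 + C2*erfi(sqrt(3)*z/4)


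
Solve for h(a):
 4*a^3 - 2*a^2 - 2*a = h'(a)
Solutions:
 h(a) = C1 + a^4 - 2*a^3/3 - a^2


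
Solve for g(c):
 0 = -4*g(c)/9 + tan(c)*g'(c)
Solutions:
 g(c) = C1*sin(c)^(4/9)


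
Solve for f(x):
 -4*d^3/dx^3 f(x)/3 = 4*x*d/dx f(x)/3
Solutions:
 f(x) = C1 + Integral(C2*airyai(-x) + C3*airybi(-x), x)


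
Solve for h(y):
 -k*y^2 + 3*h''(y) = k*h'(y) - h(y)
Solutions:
 h(y) = C1*exp(y*(k - sqrt(k^2 - 12))/6) + C2*exp(y*(k + sqrt(k^2 - 12))/6) + 2*k^3 + 2*k^2*y + k*y^2 - 6*k


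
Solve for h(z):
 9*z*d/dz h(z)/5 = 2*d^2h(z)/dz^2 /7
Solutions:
 h(z) = C1 + C2*erfi(3*sqrt(35)*z/10)


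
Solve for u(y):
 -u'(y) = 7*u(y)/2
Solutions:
 u(y) = C1*exp(-7*y/2)


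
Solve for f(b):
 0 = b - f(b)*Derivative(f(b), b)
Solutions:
 f(b) = -sqrt(C1 + b^2)
 f(b) = sqrt(C1 + b^2)


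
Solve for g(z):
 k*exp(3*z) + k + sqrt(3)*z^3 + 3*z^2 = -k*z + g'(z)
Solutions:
 g(z) = C1 + k*z^2/2 + k*z + k*exp(3*z)/3 + sqrt(3)*z^4/4 + z^3


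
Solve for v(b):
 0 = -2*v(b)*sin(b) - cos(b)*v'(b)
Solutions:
 v(b) = C1*cos(b)^2


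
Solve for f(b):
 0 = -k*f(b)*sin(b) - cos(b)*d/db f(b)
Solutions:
 f(b) = C1*exp(k*log(cos(b)))


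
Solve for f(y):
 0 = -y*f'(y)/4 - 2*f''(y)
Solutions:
 f(y) = C1 + C2*erf(y/4)


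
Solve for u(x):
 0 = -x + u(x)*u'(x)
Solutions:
 u(x) = -sqrt(C1 + x^2)
 u(x) = sqrt(C1 + x^2)


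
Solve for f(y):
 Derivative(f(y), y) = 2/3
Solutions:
 f(y) = C1 + 2*y/3


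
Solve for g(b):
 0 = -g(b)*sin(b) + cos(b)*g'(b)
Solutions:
 g(b) = C1/cos(b)


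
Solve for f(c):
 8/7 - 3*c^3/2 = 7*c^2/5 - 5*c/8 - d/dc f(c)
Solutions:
 f(c) = C1 + 3*c^4/8 + 7*c^3/15 - 5*c^2/16 - 8*c/7


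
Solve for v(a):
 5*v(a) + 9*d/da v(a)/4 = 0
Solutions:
 v(a) = C1*exp(-20*a/9)


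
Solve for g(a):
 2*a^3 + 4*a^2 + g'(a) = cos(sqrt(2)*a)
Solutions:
 g(a) = C1 - a^4/2 - 4*a^3/3 + sqrt(2)*sin(sqrt(2)*a)/2


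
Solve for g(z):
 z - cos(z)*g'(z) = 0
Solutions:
 g(z) = C1 + Integral(z/cos(z), z)


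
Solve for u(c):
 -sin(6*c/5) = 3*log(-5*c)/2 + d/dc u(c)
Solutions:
 u(c) = C1 - 3*c*log(-c)/2 - 3*c*log(5)/2 + 3*c/2 + 5*cos(6*c/5)/6


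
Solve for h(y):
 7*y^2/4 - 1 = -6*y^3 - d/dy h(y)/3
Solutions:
 h(y) = C1 - 9*y^4/2 - 7*y^3/4 + 3*y


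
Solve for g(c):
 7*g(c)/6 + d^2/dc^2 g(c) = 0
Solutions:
 g(c) = C1*sin(sqrt(42)*c/6) + C2*cos(sqrt(42)*c/6)


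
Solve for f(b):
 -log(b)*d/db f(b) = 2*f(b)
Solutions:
 f(b) = C1*exp(-2*li(b))


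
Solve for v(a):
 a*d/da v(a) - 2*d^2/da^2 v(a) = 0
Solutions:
 v(a) = C1 + C2*erfi(a/2)


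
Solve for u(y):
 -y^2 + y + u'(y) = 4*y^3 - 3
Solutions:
 u(y) = C1 + y^4 + y^3/3 - y^2/2 - 3*y


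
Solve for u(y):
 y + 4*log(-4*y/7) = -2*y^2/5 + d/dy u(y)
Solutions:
 u(y) = C1 + 2*y^3/15 + y^2/2 + 4*y*log(-y) + 4*y*(-log(7) - 1 + 2*log(2))


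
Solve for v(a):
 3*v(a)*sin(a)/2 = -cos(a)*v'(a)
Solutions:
 v(a) = C1*cos(a)^(3/2)


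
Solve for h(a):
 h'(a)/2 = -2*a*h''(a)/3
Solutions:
 h(a) = C1 + C2*a^(1/4)


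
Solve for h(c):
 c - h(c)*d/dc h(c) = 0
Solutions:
 h(c) = -sqrt(C1 + c^2)
 h(c) = sqrt(C1 + c^2)


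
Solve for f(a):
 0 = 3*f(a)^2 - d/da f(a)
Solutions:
 f(a) = -1/(C1 + 3*a)


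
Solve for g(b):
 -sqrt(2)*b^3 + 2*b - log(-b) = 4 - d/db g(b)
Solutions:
 g(b) = C1 + sqrt(2)*b^4/4 - b^2 + b*log(-b) + 3*b


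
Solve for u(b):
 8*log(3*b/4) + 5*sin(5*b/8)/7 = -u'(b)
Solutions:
 u(b) = C1 - 8*b*log(b) - 8*b*log(3) + 8*b + 16*b*log(2) + 8*cos(5*b/8)/7


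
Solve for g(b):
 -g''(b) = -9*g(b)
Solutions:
 g(b) = C1*exp(-3*b) + C2*exp(3*b)


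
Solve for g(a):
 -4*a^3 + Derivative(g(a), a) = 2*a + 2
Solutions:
 g(a) = C1 + a^4 + a^2 + 2*a


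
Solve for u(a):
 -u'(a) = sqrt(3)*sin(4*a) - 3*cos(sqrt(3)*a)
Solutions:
 u(a) = C1 + sqrt(3)*sin(sqrt(3)*a) + sqrt(3)*cos(4*a)/4


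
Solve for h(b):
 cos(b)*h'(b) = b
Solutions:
 h(b) = C1 + Integral(b/cos(b), b)


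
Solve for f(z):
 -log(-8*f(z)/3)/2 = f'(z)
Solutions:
 2*Integral(1/(log(-_y) - log(3) + 3*log(2)), (_y, f(z))) = C1 - z


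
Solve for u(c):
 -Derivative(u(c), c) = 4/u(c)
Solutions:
 u(c) = -sqrt(C1 - 8*c)
 u(c) = sqrt(C1 - 8*c)


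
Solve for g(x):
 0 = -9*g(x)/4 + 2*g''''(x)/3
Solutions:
 g(x) = C1*exp(-2^(1/4)*3^(3/4)*x/2) + C2*exp(2^(1/4)*3^(3/4)*x/2) + C3*sin(2^(1/4)*3^(3/4)*x/2) + C4*cos(2^(1/4)*3^(3/4)*x/2)


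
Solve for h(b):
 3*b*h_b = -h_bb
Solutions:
 h(b) = C1 + C2*erf(sqrt(6)*b/2)


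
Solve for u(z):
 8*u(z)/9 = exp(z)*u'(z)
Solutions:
 u(z) = C1*exp(-8*exp(-z)/9)


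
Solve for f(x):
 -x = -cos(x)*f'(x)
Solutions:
 f(x) = C1 + Integral(x/cos(x), x)


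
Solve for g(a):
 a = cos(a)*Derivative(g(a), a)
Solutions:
 g(a) = C1 + Integral(a/cos(a), a)


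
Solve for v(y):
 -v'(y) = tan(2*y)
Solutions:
 v(y) = C1 + log(cos(2*y))/2


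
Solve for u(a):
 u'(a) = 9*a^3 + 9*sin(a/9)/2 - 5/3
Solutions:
 u(a) = C1 + 9*a^4/4 - 5*a/3 - 81*cos(a/9)/2


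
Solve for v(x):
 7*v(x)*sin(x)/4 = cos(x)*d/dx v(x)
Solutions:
 v(x) = C1/cos(x)^(7/4)


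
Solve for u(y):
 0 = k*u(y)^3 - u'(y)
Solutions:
 u(y) = -sqrt(2)*sqrt(-1/(C1 + k*y))/2
 u(y) = sqrt(2)*sqrt(-1/(C1 + k*y))/2


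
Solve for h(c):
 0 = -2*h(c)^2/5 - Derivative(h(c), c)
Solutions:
 h(c) = 5/(C1 + 2*c)


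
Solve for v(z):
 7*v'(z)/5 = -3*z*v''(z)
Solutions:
 v(z) = C1 + C2*z^(8/15)


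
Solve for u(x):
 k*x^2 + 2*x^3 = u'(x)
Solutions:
 u(x) = C1 + k*x^3/3 + x^4/2
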